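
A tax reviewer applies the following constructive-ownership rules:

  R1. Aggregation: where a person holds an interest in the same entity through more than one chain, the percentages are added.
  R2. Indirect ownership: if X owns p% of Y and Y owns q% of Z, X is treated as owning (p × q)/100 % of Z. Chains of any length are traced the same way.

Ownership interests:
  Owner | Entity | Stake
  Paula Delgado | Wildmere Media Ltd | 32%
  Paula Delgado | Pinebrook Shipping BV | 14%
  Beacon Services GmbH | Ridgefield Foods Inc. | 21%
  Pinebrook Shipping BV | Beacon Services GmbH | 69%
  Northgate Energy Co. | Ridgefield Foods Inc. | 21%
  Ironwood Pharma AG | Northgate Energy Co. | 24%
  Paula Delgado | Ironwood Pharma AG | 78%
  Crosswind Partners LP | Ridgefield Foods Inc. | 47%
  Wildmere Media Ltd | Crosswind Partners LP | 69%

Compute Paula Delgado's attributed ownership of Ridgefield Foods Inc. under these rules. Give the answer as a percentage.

16.3374%

Chain via Ironwood Pharma AG → Northgate Energy Co. (R2): 78% × 24% × 21% = 3.9312% of Ridgefield Foods Inc.
Chain via Wildmere Media Ltd → Crosswind Partners LP (R2): 32% × 69% × 47% = 10.3776% of Ridgefield Foods Inc.
Chain via Pinebrook Shipping BV → Beacon Services GmbH (R2): 14% × 69% × 21% = 2.0286% of Ridgefield Foods Inc.
Aggregating (R1): 3.9312% + 10.3776% + 2.0286% = 16.3374%.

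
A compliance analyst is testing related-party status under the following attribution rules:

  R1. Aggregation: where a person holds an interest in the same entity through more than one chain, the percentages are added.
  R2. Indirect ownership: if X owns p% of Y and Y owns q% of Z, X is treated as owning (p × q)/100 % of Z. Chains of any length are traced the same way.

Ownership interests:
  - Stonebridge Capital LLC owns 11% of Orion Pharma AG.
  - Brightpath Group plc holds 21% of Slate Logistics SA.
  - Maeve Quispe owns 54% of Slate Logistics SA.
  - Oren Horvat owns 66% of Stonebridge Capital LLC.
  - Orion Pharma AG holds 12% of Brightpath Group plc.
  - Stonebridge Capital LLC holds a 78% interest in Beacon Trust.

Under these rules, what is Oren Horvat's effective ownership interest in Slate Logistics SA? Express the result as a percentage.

Chain via Stonebridge Capital LLC → Orion Pharma AG → Brightpath Group plc (R2): 66% × 11% × 12% × 21% = 0.182952% of Slate Logistics SA.

0.182952%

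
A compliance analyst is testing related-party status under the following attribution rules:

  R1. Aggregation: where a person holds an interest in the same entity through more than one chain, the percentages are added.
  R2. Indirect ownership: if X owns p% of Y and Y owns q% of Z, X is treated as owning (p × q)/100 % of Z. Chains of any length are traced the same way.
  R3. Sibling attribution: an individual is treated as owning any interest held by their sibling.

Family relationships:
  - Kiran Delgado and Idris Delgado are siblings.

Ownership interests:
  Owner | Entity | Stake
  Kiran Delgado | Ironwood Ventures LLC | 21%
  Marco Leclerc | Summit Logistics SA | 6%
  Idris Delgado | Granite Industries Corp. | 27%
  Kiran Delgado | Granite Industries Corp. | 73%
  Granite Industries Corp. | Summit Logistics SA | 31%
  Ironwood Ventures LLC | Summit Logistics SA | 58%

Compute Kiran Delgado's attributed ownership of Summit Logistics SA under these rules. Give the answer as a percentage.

43.18%

By sibling attribution (R3), Kiran Delgado is treated as also owning Idris Delgado's interest in Granite Industries Corp, giving 73% + 27% = 100%.
Chain via Granite Industries Corp. (R2): 100% × 31% = 31% of Summit Logistics SA.
Chain via Ironwood Ventures LLC (R2): 21% × 58% = 12.18% of Summit Logistics SA.
Aggregating (R1): 31% + 12.18% = 43.18%.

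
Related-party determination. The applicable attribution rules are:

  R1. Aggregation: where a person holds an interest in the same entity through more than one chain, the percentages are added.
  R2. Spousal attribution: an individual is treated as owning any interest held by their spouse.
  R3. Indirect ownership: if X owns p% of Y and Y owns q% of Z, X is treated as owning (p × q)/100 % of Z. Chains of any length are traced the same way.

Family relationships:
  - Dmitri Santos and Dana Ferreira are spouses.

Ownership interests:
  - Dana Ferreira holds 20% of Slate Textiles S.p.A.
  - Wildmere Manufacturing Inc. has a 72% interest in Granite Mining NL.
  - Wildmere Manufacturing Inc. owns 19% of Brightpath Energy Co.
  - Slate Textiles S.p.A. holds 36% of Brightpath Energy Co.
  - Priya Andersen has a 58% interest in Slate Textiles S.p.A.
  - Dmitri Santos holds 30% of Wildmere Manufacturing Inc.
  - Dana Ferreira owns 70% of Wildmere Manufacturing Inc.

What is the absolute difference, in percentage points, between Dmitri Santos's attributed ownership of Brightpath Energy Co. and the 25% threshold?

1.2

By spousal attribution (R2), Dmitri Santos is treated as also owning Dana Ferreira's interest in Wildmere Manufacturing Inc, giving 30% + 70% = 100%.
By spousal attribution (R2), Dmitri Santos is treated as owning Dana Ferreira's 20% interest in Slate Textiles S.p.A.
Chain via Wildmere Manufacturing Inc. (R3): 100% × 19% = 19% of Brightpath Energy Co.
Chain via Slate Textiles S.p.A. (R3): 20% × 36% = 7.2% of Brightpath Energy Co.
Aggregating (R1): 19% + 7.2% = 26.2%.
26.2% exceeds the 25% threshold by 1.2 percentage points.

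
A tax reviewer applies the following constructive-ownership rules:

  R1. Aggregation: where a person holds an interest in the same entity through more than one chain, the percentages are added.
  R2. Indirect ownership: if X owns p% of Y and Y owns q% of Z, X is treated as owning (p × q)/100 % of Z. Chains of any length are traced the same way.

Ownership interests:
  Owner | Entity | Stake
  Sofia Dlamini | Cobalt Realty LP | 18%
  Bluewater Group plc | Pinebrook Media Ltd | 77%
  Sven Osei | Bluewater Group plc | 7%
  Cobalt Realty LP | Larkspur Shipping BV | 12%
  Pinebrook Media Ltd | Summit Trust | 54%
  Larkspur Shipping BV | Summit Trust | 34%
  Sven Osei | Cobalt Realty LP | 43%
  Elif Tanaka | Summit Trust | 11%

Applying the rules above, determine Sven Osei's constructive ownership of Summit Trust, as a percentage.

4.665%

Chain via Cobalt Realty LP → Larkspur Shipping BV (R2): 43% × 12% × 34% = 1.7544% of Summit Trust.
Chain via Bluewater Group plc → Pinebrook Media Ltd (R2): 7% × 77% × 54% = 2.9106% of Summit Trust.
Aggregating (R1): 1.7544% + 2.9106% = 4.665%.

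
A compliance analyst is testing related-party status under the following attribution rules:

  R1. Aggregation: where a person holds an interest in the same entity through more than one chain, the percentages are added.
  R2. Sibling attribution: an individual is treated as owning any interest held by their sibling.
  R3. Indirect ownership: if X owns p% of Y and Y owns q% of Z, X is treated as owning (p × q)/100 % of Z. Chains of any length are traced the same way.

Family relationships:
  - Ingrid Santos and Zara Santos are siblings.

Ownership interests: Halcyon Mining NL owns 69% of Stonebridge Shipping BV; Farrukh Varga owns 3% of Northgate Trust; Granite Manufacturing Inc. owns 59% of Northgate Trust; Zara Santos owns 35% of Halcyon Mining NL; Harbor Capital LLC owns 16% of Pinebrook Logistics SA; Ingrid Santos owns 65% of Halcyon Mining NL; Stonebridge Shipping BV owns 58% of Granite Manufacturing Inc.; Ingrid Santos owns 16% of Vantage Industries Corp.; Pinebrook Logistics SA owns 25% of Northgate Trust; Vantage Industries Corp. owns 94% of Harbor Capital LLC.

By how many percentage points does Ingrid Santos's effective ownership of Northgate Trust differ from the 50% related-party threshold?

25.7866

By sibling attribution (R2), Ingrid Santos is treated as also owning Zara Santos's interest in Halcyon Mining NL, giving 65% + 35% = 100%.
Chain via Vantage Industries Corp. → Harbor Capital LLC → Pinebrook Logistics SA (R3): 16% × 94% × 16% × 25% = 0.6016% of Northgate Trust.
Chain via Halcyon Mining NL → Stonebridge Shipping BV → Granite Manufacturing Inc. (R3): 100% × 69% × 58% × 59% = 23.6118% of Northgate Trust.
Aggregating (R1): 0.6016% + 23.6118% = 24.2134%.
24.2134% falls short of the 50% threshold by 25.7866 percentage points.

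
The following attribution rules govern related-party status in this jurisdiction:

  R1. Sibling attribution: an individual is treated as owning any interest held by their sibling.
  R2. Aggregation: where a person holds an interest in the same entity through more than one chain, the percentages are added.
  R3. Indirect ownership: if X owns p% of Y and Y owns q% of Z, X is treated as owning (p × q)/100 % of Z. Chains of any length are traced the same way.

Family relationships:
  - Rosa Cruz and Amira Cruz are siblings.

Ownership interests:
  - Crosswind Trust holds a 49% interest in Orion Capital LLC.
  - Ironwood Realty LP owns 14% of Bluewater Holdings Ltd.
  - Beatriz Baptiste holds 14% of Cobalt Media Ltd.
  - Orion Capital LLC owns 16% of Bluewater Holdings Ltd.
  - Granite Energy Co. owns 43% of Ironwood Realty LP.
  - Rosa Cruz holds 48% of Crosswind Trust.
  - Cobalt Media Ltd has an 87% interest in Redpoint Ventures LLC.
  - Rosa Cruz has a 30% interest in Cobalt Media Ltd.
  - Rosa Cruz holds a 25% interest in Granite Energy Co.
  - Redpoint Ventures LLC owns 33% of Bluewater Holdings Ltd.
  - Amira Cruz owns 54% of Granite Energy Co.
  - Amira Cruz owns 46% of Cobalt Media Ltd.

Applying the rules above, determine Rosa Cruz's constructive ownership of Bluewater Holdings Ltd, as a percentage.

30.3386%

By sibling attribution (R1), Rosa Cruz is treated as also owning Amira Cruz's interest in Granite Energy Co, giving 25% + 54% = 79%.
By sibling attribution (R1), Rosa Cruz is treated as also owning Amira Cruz's interest in Cobalt Media Ltd, giving 30% + 46% = 76%.
Chain via Crosswind Trust → Orion Capital LLC (R3): 48% × 49% × 16% = 3.7632% of Bluewater Holdings Ltd.
Chain via Granite Energy Co. → Ironwood Realty LP (R3): 79% × 43% × 14% = 4.7558% of Bluewater Holdings Ltd.
Chain via Cobalt Media Ltd → Redpoint Ventures LLC (R3): 76% × 87% × 33% = 21.8196% of Bluewater Holdings Ltd.
Aggregating (R2): 3.7632% + 4.7558% + 21.8196% = 30.3386%.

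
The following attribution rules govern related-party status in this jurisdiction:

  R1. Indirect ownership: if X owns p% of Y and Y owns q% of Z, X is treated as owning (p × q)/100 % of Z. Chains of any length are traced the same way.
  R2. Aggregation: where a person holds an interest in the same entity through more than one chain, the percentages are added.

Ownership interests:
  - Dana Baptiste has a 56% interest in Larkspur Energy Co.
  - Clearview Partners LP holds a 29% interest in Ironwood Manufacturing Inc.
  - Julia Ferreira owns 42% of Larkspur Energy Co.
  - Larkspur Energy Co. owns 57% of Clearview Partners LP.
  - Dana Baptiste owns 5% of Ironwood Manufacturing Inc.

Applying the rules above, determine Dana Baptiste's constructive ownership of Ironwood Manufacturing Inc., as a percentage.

14.2568%

Chain via Larkspur Energy Co. → Clearview Partners LP (R1): 56% × 57% × 29% = 9.2568% of Ironwood Manufacturing Inc.
Direct interest in Ironwood Manufacturing Inc: 5%.
Aggregating (R2): 9.2568% + 5% = 14.2568%.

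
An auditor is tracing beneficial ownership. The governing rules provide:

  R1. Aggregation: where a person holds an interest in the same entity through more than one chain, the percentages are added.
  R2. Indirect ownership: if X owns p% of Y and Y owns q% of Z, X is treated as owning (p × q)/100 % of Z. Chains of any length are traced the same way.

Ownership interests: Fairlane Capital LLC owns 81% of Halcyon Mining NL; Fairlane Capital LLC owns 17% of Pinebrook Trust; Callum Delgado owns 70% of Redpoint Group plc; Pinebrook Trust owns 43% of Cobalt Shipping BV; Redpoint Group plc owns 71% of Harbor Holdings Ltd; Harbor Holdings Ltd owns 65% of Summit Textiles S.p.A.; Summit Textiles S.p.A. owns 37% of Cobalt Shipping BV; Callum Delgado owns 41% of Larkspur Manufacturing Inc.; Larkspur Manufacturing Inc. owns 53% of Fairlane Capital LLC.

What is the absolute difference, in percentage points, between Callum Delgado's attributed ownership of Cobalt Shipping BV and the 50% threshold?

36.458687

Chain via Larkspur Manufacturing Inc. → Fairlane Capital LLC → Pinebrook Trust (R2): 41% × 53% × 17% × 43% = 1.588463% of Cobalt Shipping BV.
Chain via Redpoint Group plc → Harbor Holdings Ltd → Summit Textiles S.p.A. (R2): 70% × 71% × 65% × 37% = 11.95285% of Cobalt Shipping BV.
Aggregating (R1): 1.588463% + 11.95285% = 13.541313%.
13.541313% falls short of the 50% threshold by 36.458687 percentage points.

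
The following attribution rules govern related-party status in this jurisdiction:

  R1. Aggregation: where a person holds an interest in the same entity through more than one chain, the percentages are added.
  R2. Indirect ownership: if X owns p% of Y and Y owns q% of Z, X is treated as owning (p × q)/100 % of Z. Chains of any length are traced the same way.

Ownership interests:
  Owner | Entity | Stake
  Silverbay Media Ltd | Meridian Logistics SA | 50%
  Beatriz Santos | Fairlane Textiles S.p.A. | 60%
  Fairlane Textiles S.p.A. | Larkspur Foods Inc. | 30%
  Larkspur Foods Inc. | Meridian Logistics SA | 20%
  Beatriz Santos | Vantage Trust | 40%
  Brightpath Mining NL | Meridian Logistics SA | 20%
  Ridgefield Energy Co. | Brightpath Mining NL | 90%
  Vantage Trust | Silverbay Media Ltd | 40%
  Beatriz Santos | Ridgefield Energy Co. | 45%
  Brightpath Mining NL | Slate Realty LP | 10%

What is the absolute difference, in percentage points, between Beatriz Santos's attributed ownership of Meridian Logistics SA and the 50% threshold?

Chain via Ridgefield Energy Co. → Brightpath Mining NL (R2): 45% × 90% × 20% = 8.1% of Meridian Logistics SA.
Chain via Vantage Trust → Silverbay Media Ltd (R2): 40% × 40% × 50% = 8% of Meridian Logistics SA.
Chain via Fairlane Textiles S.p.A. → Larkspur Foods Inc. (R2): 60% × 30% × 20% = 3.6% of Meridian Logistics SA.
Aggregating (R1): 8.1% + 8% + 3.6% = 19.7%.
19.7% falls short of the 50% threshold by 30.3 percentage points.

30.3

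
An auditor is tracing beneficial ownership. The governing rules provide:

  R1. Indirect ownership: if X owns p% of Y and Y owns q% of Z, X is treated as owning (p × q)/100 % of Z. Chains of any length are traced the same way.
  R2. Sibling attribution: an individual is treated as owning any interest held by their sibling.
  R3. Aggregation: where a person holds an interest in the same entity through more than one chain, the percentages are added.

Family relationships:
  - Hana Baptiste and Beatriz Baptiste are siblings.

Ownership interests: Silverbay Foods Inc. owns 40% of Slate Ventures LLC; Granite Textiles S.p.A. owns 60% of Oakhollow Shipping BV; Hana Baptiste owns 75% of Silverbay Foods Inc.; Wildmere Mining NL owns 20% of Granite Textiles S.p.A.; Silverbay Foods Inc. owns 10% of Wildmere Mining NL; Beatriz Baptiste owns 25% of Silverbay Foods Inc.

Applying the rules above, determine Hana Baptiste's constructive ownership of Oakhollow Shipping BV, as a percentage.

1.2%

By sibling attribution (R2), Hana Baptiste is treated as also owning Beatriz Baptiste's interest in Silverbay Foods Inc, giving 75% + 25% = 100%.
Chain via Silverbay Foods Inc. → Wildmere Mining NL → Granite Textiles S.p.A. (R1): 100% × 10% × 20% × 60% = 1.2% of Oakhollow Shipping BV.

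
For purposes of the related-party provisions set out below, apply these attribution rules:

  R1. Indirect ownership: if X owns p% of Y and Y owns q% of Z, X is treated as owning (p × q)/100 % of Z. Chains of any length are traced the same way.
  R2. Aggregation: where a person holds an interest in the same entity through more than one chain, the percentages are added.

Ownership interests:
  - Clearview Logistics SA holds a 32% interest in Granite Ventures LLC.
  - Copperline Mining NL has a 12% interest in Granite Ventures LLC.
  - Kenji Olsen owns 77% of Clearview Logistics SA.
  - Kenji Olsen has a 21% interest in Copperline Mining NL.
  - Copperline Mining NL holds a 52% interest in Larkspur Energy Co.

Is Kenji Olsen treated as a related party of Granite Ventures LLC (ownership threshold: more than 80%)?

Chain via Clearview Logistics SA (R1): 77% × 32% = 24.64% of Granite Ventures LLC.
Chain via Copperline Mining NL (R1): 21% × 12% = 2.52% of Granite Ventures LLC.
Aggregating (R2): 24.64% + 2.52% = 27.16%.
27.16% does not exceed the 80% threshold, so Kenji is not a related party to Granite Ventures LLC.

No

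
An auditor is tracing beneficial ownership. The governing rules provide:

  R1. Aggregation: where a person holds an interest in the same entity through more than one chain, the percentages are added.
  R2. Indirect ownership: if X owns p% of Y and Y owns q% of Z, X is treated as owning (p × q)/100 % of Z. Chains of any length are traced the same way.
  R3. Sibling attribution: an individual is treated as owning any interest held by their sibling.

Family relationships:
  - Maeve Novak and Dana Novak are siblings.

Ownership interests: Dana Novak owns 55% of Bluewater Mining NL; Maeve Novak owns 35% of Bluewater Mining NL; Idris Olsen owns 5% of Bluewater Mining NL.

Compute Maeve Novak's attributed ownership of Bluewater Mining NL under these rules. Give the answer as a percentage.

By sibling attribution (R3), Maeve Novak is treated as also owning Dana Novak's interest in Bluewater Mining NL, giving 35% + 55% = 90%.
Direct interest in Bluewater Mining NL: 90%.

90%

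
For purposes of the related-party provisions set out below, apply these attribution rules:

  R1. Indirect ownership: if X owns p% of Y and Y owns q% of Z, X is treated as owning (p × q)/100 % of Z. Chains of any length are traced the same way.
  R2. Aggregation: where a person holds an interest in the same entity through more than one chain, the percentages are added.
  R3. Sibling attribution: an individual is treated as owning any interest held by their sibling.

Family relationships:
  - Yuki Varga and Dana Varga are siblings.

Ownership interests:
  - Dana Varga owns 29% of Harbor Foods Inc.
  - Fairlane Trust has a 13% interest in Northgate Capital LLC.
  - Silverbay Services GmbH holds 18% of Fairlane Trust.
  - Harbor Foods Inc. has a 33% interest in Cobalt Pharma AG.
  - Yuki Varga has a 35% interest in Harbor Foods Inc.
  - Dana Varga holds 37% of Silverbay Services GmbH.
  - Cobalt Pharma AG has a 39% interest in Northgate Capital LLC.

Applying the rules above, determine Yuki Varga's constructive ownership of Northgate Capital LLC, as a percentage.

By sibling attribution (R3), Yuki Varga is treated as also owning Dana Varga's interest in Harbor Foods Inc, giving 35% + 29% = 64%.
By sibling attribution (R3), Yuki Varga is treated as owning Dana Varga's 37% interest in Silverbay Services GmbH.
Chain via Harbor Foods Inc. → Cobalt Pharma AG (R1): 64% × 33% × 39% = 8.2368% of Northgate Capital LLC.
Chain via Silverbay Services GmbH → Fairlane Trust (R1): 37% × 18% × 13% = 0.8658% of Northgate Capital LLC.
Aggregating (R2): 8.2368% + 0.8658% = 9.1026%.

9.1026%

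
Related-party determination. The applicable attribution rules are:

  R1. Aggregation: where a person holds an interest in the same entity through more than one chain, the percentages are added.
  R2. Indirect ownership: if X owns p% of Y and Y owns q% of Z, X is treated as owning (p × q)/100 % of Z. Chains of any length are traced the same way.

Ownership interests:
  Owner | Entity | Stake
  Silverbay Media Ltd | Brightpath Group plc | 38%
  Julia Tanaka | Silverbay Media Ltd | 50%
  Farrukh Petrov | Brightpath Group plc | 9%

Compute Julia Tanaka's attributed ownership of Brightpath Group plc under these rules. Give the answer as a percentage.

Chain via Silverbay Media Ltd (R2): 50% × 38% = 19% of Brightpath Group plc.

19%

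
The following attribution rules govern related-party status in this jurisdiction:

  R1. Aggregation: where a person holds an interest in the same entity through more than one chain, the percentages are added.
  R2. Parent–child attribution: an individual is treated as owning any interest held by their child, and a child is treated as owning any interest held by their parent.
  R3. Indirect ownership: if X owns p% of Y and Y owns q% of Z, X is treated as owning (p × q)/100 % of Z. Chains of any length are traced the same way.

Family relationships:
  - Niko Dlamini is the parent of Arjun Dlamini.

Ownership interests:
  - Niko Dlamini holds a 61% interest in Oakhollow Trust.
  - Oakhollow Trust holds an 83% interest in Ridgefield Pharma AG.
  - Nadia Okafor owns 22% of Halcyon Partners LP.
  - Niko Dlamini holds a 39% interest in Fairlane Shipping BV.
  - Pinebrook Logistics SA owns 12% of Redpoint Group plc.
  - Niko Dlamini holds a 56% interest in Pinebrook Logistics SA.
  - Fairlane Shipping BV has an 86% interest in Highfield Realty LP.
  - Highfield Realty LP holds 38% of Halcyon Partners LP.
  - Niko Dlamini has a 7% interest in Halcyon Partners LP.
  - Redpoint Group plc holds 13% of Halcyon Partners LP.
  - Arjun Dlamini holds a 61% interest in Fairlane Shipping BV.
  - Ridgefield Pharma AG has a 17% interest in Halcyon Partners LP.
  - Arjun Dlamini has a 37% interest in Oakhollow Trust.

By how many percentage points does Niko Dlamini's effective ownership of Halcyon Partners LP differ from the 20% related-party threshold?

By parent–child attribution (R2), Niko Dlamini is treated as also owning Arjun Dlamini's interest in Fairlane Shipping BV, giving 39% + 61% = 100%.
By parent–child attribution (R2), Niko Dlamini is treated as also owning Arjun Dlamini's interest in Oakhollow Trust, giving 61% + 37% = 98%.
Chain via Fairlane Shipping BV → Highfield Realty LP (R3): 100% × 86% × 38% = 32.68% of Halcyon Partners LP.
Chain via Pinebrook Logistics SA → Redpoint Group plc (R3): 56% × 12% × 13% = 0.8736% of Halcyon Partners LP.
Chain via Oakhollow Trust → Ridgefield Pharma AG (R3): 98% × 83% × 17% = 13.8278% of Halcyon Partners LP.
Direct interest in Halcyon Partners LP: 7%.
Aggregating (R1): 32.68% + 0.8736% + 13.8278% + 7% = 54.3814%.
54.3814% exceeds the 20% threshold by 34.3814 percentage points.

34.3814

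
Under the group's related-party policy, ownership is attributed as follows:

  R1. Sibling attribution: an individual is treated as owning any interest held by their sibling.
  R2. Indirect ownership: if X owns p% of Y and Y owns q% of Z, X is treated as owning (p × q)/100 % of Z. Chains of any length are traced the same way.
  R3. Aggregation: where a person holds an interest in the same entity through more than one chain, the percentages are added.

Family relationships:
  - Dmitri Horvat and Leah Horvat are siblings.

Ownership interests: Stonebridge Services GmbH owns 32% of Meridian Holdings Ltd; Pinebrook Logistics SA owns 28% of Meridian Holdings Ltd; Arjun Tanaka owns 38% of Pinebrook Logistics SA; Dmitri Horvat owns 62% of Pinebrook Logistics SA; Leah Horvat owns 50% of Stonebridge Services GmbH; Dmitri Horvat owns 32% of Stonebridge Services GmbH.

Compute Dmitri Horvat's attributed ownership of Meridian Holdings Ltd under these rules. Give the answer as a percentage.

43.6%

By sibling attribution (R1), Dmitri Horvat is treated as also owning Leah Horvat's interest in Stonebridge Services GmbH, giving 32% + 50% = 82%.
Chain via Pinebrook Logistics SA (R2): 62% × 28% = 17.36% of Meridian Holdings Ltd.
Chain via Stonebridge Services GmbH (R2): 82% × 32% = 26.24% of Meridian Holdings Ltd.
Aggregating (R3): 17.36% + 26.24% = 43.6%.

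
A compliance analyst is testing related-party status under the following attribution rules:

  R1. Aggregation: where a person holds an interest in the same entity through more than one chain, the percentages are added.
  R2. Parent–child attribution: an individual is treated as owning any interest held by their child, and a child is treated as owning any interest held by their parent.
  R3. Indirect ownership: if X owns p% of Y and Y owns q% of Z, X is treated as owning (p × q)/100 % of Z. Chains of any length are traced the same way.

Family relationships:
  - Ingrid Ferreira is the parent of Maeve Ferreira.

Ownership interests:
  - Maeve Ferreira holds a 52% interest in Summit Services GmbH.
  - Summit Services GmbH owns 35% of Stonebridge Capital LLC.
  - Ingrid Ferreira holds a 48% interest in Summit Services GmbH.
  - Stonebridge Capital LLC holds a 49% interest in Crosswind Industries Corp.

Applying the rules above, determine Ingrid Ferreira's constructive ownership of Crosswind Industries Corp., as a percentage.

17.15%

By parent–child attribution (R2), Ingrid Ferreira is treated as also owning Maeve Ferreira's interest in Summit Services GmbH, giving 48% + 52% = 100%.
Chain via Summit Services GmbH → Stonebridge Capital LLC (R3): 100% × 35% × 49% = 17.15% of Crosswind Industries Corp.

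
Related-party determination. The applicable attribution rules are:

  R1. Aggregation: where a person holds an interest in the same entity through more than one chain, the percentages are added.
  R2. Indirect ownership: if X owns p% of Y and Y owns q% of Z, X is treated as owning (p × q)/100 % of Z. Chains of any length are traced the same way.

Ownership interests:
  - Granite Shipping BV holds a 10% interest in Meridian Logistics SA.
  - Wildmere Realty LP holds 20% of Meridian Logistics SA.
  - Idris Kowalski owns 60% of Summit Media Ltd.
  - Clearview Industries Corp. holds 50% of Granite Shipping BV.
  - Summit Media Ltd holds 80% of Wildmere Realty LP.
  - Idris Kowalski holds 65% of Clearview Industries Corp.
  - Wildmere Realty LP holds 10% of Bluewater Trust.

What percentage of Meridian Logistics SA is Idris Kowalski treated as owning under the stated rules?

12.85%

Chain via Clearview Industries Corp. → Granite Shipping BV (R2): 65% × 50% × 10% = 3.25% of Meridian Logistics SA.
Chain via Summit Media Ltd → Wildmere Realty LP (R2): 60% × 80% × 20% = 9.6% of Meridian Logistics SA.
Aggregating (R1): 3.25% + 9.6% = 12.85%.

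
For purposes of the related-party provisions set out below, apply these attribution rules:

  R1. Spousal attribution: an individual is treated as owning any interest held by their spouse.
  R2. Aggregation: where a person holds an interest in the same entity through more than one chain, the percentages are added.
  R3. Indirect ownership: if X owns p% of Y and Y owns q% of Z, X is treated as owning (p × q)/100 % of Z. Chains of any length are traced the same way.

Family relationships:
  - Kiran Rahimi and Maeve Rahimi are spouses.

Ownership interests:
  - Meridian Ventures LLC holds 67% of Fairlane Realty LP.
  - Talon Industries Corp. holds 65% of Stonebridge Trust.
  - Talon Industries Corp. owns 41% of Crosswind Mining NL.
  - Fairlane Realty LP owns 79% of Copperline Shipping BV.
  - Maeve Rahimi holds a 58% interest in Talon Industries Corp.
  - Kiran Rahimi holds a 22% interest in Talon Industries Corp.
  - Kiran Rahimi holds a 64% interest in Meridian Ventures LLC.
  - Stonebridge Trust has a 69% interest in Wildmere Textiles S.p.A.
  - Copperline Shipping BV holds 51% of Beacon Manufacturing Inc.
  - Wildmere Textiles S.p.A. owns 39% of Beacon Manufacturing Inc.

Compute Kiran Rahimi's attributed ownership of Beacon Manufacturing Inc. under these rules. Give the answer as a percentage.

By spousal attribution (R1), Kiran Rahimi is treated as also owning Maeve Rahimi's interest in Talon Industries Corp, giving 22% + 58% = 80%.
Chain via Meridian Ventures LLC → Fairlane Realty LP → Copperline Shipping BV (R3): 64% × 67% × 79% × 51% = 17.276352% of Beacon Manufacturing Inc.
Chain via Talon Industries Corp. → Stonebridge Trust → Wildmere Textiles S.p.A. (R3): 80% × 65% × 69% × 39% = 13.9932% of Beacon Manufacturing Inc.
Aggregating (R2): 17.276352% + 13.9932% = 31.269552%.

31.269552%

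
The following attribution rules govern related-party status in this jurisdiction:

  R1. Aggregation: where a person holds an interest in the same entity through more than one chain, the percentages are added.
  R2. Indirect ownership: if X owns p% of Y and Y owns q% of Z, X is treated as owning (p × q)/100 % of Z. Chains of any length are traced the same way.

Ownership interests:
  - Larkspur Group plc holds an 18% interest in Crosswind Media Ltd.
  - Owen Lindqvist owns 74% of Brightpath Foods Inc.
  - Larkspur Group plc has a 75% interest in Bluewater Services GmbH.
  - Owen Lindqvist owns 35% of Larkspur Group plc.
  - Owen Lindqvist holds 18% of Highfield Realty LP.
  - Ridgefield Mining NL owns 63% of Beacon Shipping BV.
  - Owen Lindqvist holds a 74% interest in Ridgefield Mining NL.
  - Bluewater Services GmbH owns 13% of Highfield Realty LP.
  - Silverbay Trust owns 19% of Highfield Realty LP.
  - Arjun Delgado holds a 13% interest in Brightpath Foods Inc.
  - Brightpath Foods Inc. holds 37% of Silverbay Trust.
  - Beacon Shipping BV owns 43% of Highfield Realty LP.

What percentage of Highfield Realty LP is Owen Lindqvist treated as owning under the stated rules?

46.6613%

Chain via Ridgefield Mining NL → Beacon Shipping BV (R2): 74% × 63% × 43% = 20.0466% of Highfield Realty LP.
Chain via Brightpath Foods Inc. → Silverbay Trust (R2): 74% × 37% × 19% = 5.2022% of Highfield Realty LP.
Chain via Larkspur Group plc → Bluewater Services GmbH (R2): 35% × 75% × 13% = 3.4125% of Highfield Realty LP.
Direct interest in Highfield Realty LP: 18%.
Aggregating (R1): 20.0466% + 5.2022% + 3.4125% + 18% = 46.6613%.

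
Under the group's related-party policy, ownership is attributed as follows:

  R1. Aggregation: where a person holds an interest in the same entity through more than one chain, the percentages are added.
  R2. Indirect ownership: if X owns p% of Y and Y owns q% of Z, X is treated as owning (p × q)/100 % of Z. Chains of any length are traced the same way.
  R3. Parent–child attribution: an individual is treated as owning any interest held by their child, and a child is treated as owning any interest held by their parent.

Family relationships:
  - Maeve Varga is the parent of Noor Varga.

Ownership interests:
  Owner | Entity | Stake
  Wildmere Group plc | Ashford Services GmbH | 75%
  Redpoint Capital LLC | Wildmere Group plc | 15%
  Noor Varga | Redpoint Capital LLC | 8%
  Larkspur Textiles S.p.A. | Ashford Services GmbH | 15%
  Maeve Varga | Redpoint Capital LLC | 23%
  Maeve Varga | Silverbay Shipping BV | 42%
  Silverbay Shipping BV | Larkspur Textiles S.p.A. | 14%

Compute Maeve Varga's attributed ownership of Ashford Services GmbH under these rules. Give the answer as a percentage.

4.3695%

By parent–child attribution (R3), Maeve Varga is treated as also owning Noor Varga's interest in Redpoint Capital LLC, giving 23% + 8% = 31%.
Chain via Redpoint Capital LLC → Wildmere Group plc (R2): 31% × 15% × 75% = 3.4875% of Ashford Services GmbH.
Chain via Silverbay Shipping BV → Larkspur Textiles S.p.A. (R2): 42% × 14% × 15% = 0.882% of Ashford Services GmbH.
Aggregating (R1): 3.4875% + 0.882% = 4.3695%.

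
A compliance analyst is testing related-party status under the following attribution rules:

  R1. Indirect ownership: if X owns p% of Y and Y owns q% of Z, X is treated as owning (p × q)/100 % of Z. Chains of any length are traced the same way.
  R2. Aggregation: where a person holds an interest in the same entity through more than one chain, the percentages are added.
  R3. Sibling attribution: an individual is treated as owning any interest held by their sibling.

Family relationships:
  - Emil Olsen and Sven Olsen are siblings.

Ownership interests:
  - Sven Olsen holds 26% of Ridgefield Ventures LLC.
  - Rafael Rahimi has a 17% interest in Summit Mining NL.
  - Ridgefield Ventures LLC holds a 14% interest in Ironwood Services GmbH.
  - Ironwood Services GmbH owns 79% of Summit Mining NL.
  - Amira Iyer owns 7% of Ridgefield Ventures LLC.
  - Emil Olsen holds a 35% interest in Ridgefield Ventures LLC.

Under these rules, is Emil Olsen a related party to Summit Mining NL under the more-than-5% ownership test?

Yes

By sibling attribution (R3), Emil Olsen is treated as also owning Sven Olsen's interest in Ridgefield Ventures LLC, giving 35% + 26% = 61%.
Chain via Ridgefield Ventures LLC → Ironwood Services GmbH (R1): 61% × 14% × 79% = 6.7466% of Summit Mining NL.
6.7466% exceeds the 5% threshold, so Emil is a related party to Summit Mining NL.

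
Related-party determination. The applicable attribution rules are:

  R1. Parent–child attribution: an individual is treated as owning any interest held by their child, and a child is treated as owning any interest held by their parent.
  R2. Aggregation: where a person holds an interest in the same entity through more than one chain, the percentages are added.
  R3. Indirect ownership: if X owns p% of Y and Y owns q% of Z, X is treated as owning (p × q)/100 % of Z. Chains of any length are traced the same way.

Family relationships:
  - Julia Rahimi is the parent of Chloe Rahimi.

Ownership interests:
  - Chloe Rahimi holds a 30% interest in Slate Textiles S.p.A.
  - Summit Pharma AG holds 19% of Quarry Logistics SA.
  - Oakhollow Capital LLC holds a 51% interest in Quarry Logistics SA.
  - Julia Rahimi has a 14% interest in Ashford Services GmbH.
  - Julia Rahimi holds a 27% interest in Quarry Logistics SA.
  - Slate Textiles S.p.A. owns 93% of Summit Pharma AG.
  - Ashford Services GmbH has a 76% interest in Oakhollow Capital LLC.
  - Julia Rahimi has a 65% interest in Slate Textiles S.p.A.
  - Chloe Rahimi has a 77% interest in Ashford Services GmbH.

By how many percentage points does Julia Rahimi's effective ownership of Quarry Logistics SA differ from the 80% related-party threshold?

0.9419

By parent–child attribution (R1), Julia Rahimi is treated as also owning Chloe Rahimi's interest in Ashford Services GmbH, giving 14% + 77% = 91%.
By parent–child attribution (R1), Julia Rahimi is treated as also owning Chloe Rahimi's interest in Slate Textiles S.p.A, giving 65% + 30% = 95%.
Chain via Ashford Services GmbH → Oakhollow Capital LLC (R3): 91% × 76% × 51% = 35.2716% of Quarry Logistics SA.
Chain via Slate Textiles S.p.A. → Summit Pharma AG (R3): 95% × 93% × 19% = 16.7865% of Quarry Logistics SA.
Direct interest in Quarry Logistics SA: 27%.
Aggregating (R2): 35.2716% + 16.7865% + 27% = 79.0581%.
79.0581% falls short of the 80% threshold by 0.9419 percentage points.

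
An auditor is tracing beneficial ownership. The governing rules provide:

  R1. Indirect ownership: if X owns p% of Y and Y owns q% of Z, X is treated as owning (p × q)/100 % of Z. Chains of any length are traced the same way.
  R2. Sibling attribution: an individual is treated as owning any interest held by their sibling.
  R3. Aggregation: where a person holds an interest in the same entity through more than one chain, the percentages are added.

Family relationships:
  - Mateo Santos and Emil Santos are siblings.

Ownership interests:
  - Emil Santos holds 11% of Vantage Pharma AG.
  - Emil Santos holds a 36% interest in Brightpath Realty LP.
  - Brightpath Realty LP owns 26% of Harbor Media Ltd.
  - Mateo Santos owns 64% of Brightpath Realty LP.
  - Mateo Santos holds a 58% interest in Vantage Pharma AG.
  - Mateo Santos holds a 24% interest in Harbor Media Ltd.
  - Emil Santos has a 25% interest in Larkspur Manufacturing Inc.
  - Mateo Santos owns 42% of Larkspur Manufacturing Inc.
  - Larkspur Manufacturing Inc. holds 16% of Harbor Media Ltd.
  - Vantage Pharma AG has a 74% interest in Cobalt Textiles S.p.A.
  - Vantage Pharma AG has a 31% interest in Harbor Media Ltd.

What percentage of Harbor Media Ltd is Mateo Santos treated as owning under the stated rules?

82.11%

By sibling attribution (R2), Mateo Santos is treated as also owning Emil Santos's interest in Brightpath Realty LP, giving 64% + 36% = 100%.
By sibling attribution (R2), Mateo Santos is treated as also owning Emil Santos's interest in Vantage Pharma AG, giving 58% + 11% = 69%.
By sibling attribution (R2), Mateo Santos is treated as also owning Emil Santos's interest in Larkspur Manufacturing Inc, giving 42% + 25% = 67%.
Chain via Brightpath Realty LP (R1): 100% × 26% = 26% of Harbor Media Ltd.
Chain via Vantage Pharma AG (R1): 69% × 31% = 21.39% of Harbor Media Ltd.
Chain via Larkspur Manufacturing Inc. (R1): 67% × 16% = 10.72% of Harbor Media Ltd.
Direct interest in Harbor Media Ltd: 24%.
Aggregating (R3): 26% + 21.39% + 10.72% + 24% = 82.11%.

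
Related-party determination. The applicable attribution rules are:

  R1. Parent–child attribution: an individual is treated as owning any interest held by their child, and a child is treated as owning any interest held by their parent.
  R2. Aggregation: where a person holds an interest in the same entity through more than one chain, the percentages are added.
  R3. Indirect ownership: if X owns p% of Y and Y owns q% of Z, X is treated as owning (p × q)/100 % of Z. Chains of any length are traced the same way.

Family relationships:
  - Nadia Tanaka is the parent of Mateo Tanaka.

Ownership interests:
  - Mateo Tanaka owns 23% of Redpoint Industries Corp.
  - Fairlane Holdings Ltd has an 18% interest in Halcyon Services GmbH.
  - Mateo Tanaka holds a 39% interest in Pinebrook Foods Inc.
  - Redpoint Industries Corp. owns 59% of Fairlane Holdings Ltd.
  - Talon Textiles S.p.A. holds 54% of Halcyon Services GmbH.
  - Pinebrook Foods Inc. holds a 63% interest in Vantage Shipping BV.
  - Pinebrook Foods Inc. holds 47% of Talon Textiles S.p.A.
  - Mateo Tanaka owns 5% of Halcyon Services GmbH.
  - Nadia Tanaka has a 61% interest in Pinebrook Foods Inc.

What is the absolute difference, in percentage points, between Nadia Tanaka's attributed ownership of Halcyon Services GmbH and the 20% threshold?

12.8226

By parent–child attribution (R1), Nadia Tanaka is treated as also owning Mateo Tanaka's interest in Pinebrook Foods Inc, giving 61% + 39% = 100%.
By parent–child attribution (R1), Nadia Tanaka is treated as owning Mateo Tanaka's 23% interest in Redpoint Industries Corp.
By parent–child attribution (R1), Nadia Tanaka is treated as owning Mateo Tanaka's 5% interest in Halcyon Services GmbH.
Chain via Pinebrook Foods Inc. → Talon Textiles S.p.A. (R3): 100% × 47% × 54% = 25.38% of Halcyon Services GmbH.
Chain via Redpoint Industries Corp. → Fairlane Holdings Ltd (R3): 23% × 59% × 18% = 2.4426% of Halcyon Services GmbH.
Direct interest in Halcyon Services GmbH: 5%.
Aggregating (R2): 25.38% + 2.4426% + 5% = 32.8226%.
32.8226% exceeds the 20% threshold by 12.8226 percentage points.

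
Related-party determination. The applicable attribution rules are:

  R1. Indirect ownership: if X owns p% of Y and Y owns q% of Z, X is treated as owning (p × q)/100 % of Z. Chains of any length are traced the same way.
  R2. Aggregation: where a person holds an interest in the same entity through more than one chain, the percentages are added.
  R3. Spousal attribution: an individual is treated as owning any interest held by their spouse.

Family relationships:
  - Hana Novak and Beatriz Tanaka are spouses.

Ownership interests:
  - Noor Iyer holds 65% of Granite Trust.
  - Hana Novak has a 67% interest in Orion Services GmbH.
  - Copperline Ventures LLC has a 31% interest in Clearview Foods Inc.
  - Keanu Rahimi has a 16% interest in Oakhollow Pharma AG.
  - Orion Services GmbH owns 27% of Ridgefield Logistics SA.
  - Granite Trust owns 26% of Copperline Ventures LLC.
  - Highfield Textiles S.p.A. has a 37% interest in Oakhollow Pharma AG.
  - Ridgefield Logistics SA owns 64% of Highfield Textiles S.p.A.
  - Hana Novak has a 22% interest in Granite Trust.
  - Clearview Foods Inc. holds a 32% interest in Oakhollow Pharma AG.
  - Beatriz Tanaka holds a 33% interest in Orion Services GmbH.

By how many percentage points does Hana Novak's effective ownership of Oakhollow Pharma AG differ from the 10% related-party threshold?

3.038976

By spousal attribution (R3), Hana Novak is treated as also owning Beatriz Tanaka's interest in Orion Services GmbH, giving 67% + 33% = 100%.
Chain via Orion Services GmbH → Ridgefield Logistics SA → Highfield Textiles S.p.A. (R1): 100% × 27% × 64% × 37% = 6.3936% of Oakhollow Pharma AG.
Chain via Granite Trust → Copperline Ventures LLC → Clearview Foods Inc. (R1): 22% × 26% × 31% × 32% = 0.567424% of Oakhollow Pharma AG.
Aggregating (R2): 6.3936% + 0.567424% = 6.961024%.
6.961024% falls short of the 10% threshold by 3.038976 percentage points.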